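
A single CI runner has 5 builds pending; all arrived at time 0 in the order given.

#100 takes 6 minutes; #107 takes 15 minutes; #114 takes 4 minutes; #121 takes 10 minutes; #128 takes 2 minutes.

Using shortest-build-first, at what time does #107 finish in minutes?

SPT (increasing processing time): #128 #114 #100 #121 #107.
#128: 0→2
#114: 2→6
#100: 6→12
#121: 12→22
#107: 22→37

37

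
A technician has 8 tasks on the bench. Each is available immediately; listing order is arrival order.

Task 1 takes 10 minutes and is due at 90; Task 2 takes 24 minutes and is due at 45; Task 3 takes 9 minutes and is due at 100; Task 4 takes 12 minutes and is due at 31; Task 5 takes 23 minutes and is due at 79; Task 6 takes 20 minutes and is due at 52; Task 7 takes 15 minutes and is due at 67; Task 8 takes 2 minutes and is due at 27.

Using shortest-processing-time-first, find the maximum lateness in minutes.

SPT (increasing processing time): Task 8 Task 3 Task 1 Task 4 Task 7 Task 6 Task 5 Task 2.
Task 8: 0→2, due 27, lateness -25
Task 3: 2→11, due 100, lateness -89
Task 1: 11→21, due 90, lateness -69
Task 4: 21→33, due 31, lateness 2
Task 7: 33→48, due 67, lateness -19
Task 6: 48→68, due 52, lateness 16
Task 5: 68→91, due 79, lateness 12
Task 2: 91→115, due 45, lateness 70
Maximum = 70.

70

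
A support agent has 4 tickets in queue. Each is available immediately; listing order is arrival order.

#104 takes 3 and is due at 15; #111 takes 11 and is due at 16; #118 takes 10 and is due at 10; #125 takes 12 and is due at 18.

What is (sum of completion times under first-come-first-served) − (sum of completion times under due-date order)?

FIFO (arrival order): #104 #111 #118 #125.
#104: 0→3
#111: 3→14
#118: 14→24
#125: 24→36
Sum = 3+14+24+36 = 77.
EDD (increasing due date): #118 #104 #111 #125.
#118: 0→10
#104: 10→13
#111: 13→24
#125: 24→36
Sum = 10+13+24+36 = 83.
Difference = 77 − 83 = -6.

-6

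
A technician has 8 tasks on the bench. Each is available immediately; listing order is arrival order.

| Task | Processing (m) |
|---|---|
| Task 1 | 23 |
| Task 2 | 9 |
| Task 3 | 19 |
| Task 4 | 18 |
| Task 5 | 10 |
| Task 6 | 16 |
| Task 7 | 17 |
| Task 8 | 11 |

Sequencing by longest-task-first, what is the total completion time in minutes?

636

LPT (decreasing processing time): Task 1 Task 3 Task 4 Task 7 Task 6 Task 8 Task 5 Task 2.
Task 1: 0→23
Task 3: 23→42
Task 4: 42→60
Task 7: 60→77
Task 6: 77→93
Task 8: 93→104
Task 5: 104→114
Task 2: 114→123
Sum = 23+42+60+77+93+104+114+123 = 636.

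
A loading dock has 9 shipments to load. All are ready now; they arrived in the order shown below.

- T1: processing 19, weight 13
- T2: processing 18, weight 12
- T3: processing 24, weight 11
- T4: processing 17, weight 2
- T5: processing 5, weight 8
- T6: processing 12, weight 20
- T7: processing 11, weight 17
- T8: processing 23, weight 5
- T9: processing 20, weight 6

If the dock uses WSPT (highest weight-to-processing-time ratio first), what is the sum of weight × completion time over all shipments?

WSPT (decreasing weight/processing-time ratio): T6 T5 T7 T1 T2 T3 T9 T8 T4.
T6: finishes 12, weight 20, w·C = 240
T5: finishes 17, weight 8, w·C = 136
T7: finishes 28, weight 17, w·C = 476
T1: finishes 47, weight 13, w·C = 611
T2: finishes 65, weight 12, w·C = 780
T3: finishes 89, weight 11, w·C = 979
T9: finishes 109, weight 6, w·C = 654
T8: finishes 132, weight 5, w·C = 660
T4: finishes 149, weight 2, w·C = 298
Sum = 240+136+476+611+780+979+654+660+298 = 4834.

4834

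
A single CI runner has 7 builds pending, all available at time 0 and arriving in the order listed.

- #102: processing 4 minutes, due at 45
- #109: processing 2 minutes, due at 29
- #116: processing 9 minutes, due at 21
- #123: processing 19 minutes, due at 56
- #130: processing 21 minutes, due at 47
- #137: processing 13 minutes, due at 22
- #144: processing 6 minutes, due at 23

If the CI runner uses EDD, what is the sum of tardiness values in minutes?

EDD (increasing due date): #116 #137 #144 #109 #102 #130 #123.
#116: 0→9, due 21, tardiness 0
#137: 9→22, due 22, tardiness 0
#144: 22→28, due 23, tardiness 5
#109: 28→30, due 29, tardiness 1
#102: 30→34, due 45, tardiness 0
#130: 34→55, due 47, tardiness 8
#123: 55→74, due 56, tardiness 18
Sum = 0+0+5+1+0+8+18 = 32.

32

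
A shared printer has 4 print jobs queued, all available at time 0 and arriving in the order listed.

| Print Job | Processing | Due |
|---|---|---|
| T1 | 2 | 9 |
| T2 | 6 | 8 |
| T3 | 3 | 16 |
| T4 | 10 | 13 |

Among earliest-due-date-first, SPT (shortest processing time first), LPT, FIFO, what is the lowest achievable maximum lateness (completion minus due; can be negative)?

EDD (increasing due date): T2 T1 T4 T3.
T2: 0→6, due 8, lateness -2
T1: 6→8, due 9, lateness -1
T4: 8→18, due 13, lateness 5
T3: 18→21, due 16, lateness 5
Maximum = 5.
SPT (increasing processing time): T1 T3 T2 T4.
T1: 0→2, due 9, lateness -7
T3: 2→5, due 16, lateness -11
T2: 5→11, due 8, lateness 3
T4: 11→21, due 13, lateness 8
Maximum = 8.
LPT (decreasing processing time): T4 T2 T3 T1.
T4: 0→10, due 13, lateness -3
T2: 10→16, due 8, lateness 8
T3: 16→19, due 16, lateness 3
T1: 19→21, due 9, lateness 12
Maximum = 12.
FIFO (arrival order): T1 T2 T3 T4.
T1: 0→2, due 9, lateness -7
T2: 2→8, due 8, lateness 0
T3: 8→11, due 16, lateness -5
T4: 11→21, due 13, lateness 8
Maximum = 8.
EDD 5, SPT 8, LPT 12, FIFO 8 → minimum 5.

5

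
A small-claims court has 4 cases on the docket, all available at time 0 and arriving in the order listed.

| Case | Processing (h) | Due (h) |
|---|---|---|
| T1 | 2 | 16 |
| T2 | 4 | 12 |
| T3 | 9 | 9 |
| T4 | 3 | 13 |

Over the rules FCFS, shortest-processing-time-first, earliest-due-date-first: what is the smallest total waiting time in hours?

FIFO (arrival order): T1 T2 T3 T4.
T1: waits 0, runs 0→2
T2: waits 2, runs 2→6
T3: waits 6, runs 6→15
T4: waits 15, runs 15→18
Sum = 0+2+6+15 = 23.
SPT (increasing processing time): T1 T4 T2 T3.
T1: waits 0, runs 0→2
T4: waits 2, runs 2→5
T2: waits 5, runs 5→9
T3: waits 9, runs 9→18
Sum = 0+2+5+9 = 16.
EDD (increasing due date): T3 T2 T4 T1.
T3: waits 0, runs 0→9
T2: waits 9, runs 9→13
T4: waits 13, runs 13→16
T1: waits 16, runs 16→18
Sum = 0+9+13+16 = 38.
FIFO 23, SPT 16, EDD 38 → minimum 16.

16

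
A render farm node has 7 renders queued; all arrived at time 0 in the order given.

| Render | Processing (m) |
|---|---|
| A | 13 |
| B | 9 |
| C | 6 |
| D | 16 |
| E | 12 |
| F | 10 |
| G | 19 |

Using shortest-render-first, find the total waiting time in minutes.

SPT (increasing processing time): C B F E A D G.
C: waits 0, runs 0→6
B: waits 6, runs 6→15
F: waits 15, runs 15→25
E: waits 25, runs 25→37
A: waits 37, runs 37→50
D: waits 50, runs 50→66
G: waits 66, runs 66→85
Sum = 0+6+15+25+37+50+66 = 199.

199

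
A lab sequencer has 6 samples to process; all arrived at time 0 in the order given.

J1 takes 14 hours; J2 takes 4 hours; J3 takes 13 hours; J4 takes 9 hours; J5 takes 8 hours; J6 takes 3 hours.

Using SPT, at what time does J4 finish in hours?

SPT (increasing processing time): J6 J2 J5 J4 J3 J1.
J6: 0→3
J2: 3→7
J5: 7→15
J4: 15→24

24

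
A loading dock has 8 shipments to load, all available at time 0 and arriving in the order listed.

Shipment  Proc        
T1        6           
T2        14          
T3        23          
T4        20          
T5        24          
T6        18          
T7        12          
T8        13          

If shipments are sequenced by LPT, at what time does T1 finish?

130

LPT (decreasing processing time): T5 T3 T4 T6 T2 T8 T7 T1.
T5: 0→24
T3: 24→47
T4: 47→67
T6: 67→85
T2: 85→99
T8: 99→112
T7: 112→124
T1: 124→130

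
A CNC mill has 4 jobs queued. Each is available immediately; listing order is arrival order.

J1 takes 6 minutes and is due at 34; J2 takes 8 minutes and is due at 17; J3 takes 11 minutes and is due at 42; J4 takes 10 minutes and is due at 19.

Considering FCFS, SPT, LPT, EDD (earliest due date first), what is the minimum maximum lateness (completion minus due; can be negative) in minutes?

FIFO (arrival order): J1 J2 J3 J4.
J1: 0→6, due 34, lateness -28
J2: 6→14, due 17, lateness -3
J3: 14→25, due 42, lateness -17
J4: 25→35, due 19, lateness 16
Maximum = 16.
SPT (increasing processing time): J1 J2 J4 J3.
J1: 0→6, due 34, lateness -28
J2: 6→14, due 17, lateness -3
J4: 14→24, due 19, lateness 5
J3: 24→35, due 42, lateness -7
Maximum = 5.
LPT (decreasing processing time): J3 J4 J2 J1.
J3: 0→11, due 42, lateness -31
J4: 11→21, due 19, lateness 2
J2: 21→29, due 17, lateness 12
J1: 29→35, due 34, lateness 1
Maximum = 12.
EDD (increasing due date): J2 J4 J1 J3.
J2: 0→8, due 17, lateness -9
J4: 8→18, due 19, lateness -1
J1: 18→24, due 34, lateness -10
J3: 24→35, due 42, lateness -7
Maximum = -1.
FIFO 16, SPT 5, LPT 12, EDD -1 → minimum -1.

-1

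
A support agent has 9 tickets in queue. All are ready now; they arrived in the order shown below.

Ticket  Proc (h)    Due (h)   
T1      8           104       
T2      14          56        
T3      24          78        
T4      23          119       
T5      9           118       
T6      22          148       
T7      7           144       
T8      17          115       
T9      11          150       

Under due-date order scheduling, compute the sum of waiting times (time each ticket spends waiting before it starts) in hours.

554

EDD (increasing due date): T2 T3 T1 T8 T5 T4 T7 T6 T9.
T2: waits 0, runs 0→14
T3: waits 14, runs 14→38
T1: waits 38, runs 38→46
T8: waits 46, runs 46→63
T5: waits 63, runs 63→72
T4: waits 72, runs 72→95
T7: waits 95, runs 95→102
T6: waits 102, runs 102→124
T9: waits 124, runs 124→135
Sum = 0+14+38+46+63+72+95+102+124 = 554.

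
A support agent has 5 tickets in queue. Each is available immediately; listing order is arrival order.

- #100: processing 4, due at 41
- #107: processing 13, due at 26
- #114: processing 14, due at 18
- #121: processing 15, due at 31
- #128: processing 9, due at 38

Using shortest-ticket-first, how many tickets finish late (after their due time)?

SPT (increasing processing time): #100 #128 #107 #114 #121.
#100: 0→4, due 41, tardiness 0
#128: 4→13, due 38, tardiness 0
#107: 13→26, due 26, tardiness 0
#114: 26→40, due 18, tardiness 22
#121: 40→55, due 31, tardiness 24
Late tickets: 2.

2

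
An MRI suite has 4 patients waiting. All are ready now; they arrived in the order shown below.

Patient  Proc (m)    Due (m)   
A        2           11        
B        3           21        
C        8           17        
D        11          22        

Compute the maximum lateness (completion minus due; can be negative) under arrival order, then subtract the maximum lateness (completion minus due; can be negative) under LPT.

FIFO (arrival order): A B C D.
A: 0→2, due 11, lateness -9
B: 2→5, due 21, lateness -16
C: 5→13, due 17, lateness -4
D: 13→24, due 22, lateness 2
Maximum = 2.
LPT (decreasing processing time): D C B A.
D: 0→11, due 22, lateness -11
C: 11→19, due 17, lateness 2
B: 19→22, due 21, lateness 1
A: 22→24, due 11, lateness 13
Maximum = 13.
Difference = 2 − 13 = -11.

-11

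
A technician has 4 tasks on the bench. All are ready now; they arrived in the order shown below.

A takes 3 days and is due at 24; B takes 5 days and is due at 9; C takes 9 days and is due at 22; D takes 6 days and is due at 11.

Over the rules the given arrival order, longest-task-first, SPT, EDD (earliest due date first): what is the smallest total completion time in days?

FIFO (arrival order): A B C D.
A: 0→3
B: 3→8
C: 8→17
D: 17→23
Sum = 3+8+17+23 = 51.
LPT (decreasing processing time): C D B A.
C: 0→9
D: 9→15
B: 15→20
A: 20→23
Sum = 9+15+20+23 = 67.
SPT (increasing processing time): A B D C.
A: 0→3
B: 3→8
D: 8→14
C: 14→23
Sum = 3+8+14+23 = 48.
EDD (increasing due date): B D C A.
B: 0→5
D: 5→11
C: 11→20
A: 20→23
Sum = 5+11+20+23 = 59.
FIFO 51, LPT 67, SPT 48, EDD 59 → minimum 48.

48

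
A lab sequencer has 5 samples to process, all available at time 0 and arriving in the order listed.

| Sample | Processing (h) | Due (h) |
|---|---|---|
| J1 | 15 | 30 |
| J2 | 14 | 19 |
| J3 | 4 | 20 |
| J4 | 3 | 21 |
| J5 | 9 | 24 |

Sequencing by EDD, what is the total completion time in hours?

EDD (increasing due date): J2 J3 J4 J5 J1.
J2: 0→14
J3: 14→18
J4: 18→21
J5: 21→30
J1: 30→45
Sum = 14+18+21+30+45 = 128.

128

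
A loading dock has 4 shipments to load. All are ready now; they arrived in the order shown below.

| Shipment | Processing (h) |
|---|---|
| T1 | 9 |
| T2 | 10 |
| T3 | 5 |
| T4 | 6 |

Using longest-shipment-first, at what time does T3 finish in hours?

LPT (decreasing processing time): T2 T1 T4 T3.
T2: 0→10
T1: 10→19
T4: 19→25
T3: 25→30

30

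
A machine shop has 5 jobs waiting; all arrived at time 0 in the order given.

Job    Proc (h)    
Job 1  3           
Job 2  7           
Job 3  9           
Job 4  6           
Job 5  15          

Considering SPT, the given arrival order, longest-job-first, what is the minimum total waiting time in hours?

SPT (increasing processing time): Job 1 Job 4 Job 2 Job 3 Job 5.
Job 1: waits 0, runs 0→3
Job 4: waits 3, runs 3→9
Job 2: waits 9, runs 9→16
Job 3: waits 16, runs 16→25
Job 5: waits 25, runs 25→40
Sum = 0+3+9+16+25 = 53.
FIFO (arrival order): Job 1 Job 2 Job 3 Job 4 Job 5.
Job 1: waits 0, runs 0→3
Job 2: waits 3, runs 3→10
Job 3: waits 10, runs 10→19
Job 4: waits 19, runs 19→25
Job 5: waits 25, runs 25→40
Sum = 0+3+10+19+25 = 57.
LPT (decreasing processing time): Job 5 Job 3 Job 2 Job 4 Job 1.
Job 5: waits 0, runs 0→15
Job 3: waits 15, runs 15→24
Job 2: waits 24, runs 24→31
Job 4: waits 31, runs 31→37
Job 1: waits 37, runs 37→40
Sum = 0+15+24+31+37 = 107.
SPT 53, FIFO 57, LPT 107 → minimum 53.

53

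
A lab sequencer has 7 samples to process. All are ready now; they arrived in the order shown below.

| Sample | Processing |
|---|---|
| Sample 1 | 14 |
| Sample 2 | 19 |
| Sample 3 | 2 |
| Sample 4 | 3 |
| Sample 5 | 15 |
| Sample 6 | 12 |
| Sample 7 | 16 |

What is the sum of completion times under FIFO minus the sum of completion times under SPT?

FIFO (arrival order): Sample 1 Sample 2 Sample 3 Sample 4 Sample 5 Sample 6 Sample 7.
Sample 1: 0→14
Sample 2: 14→33
Sample 3: 33→35
Sample 4: 35→38
Sample 5: 38→53
Sample 6: 53→65
Sample 7: 65→81
Sum = 14+33+35+38+53+65+81 = 319.
SPT (increasing processing time): Sample 3 Sample 4 Sample 6 Sample 1 Sample 5 Sample 7 Sample 2.
Sample 3: 0→2
Sample 4: 2→5
Sample 6: 5→17
Sample 1: 17→31
Sample 5: 31→46
Sample 7: 46→62
Sample 2: 62→81
Sum = 2+5+17+31+46+62+81 = 244.
Difference = 319 − 244 = 75.

75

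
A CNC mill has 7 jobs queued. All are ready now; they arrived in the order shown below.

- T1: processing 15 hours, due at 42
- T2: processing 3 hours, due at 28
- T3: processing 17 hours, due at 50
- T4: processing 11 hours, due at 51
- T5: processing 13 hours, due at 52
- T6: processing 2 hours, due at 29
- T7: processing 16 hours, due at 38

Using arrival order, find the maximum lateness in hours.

39

FIFO (arrival order): T1 T2 T3 T4 T5 T6 T7.
T1: 0→15, due 42, lateness -27
T2: 15→18, due 28, lateness -10
T3: 18→35, due 50, lateness -15
T4: 35→46, due 51, lateness -5
T5: 46→59, due 52, lateness 7
T6: 59→61, due 29, lateness 32
T7: 61→77, due 38, lateness 39
Maximum = 39.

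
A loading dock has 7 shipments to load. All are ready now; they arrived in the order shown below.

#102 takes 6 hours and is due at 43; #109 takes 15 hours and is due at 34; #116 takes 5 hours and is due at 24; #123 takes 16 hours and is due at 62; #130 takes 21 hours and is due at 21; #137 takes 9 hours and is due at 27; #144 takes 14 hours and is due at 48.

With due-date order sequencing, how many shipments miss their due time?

EDD (increasing due date): #130 #116 #137 #109 #102 #144 #123.
#130: 0→21, due 21, tardiness 0
#116: 21→26, due 24, tardiness 2
#137: 26→35, due 27, tardiness 8
#109: 35→50, due 34, tardiness 16
#102: 50→56, due 43, tardiness 13
#144: 56→70, due 48, tardiness 22
#123: 70→86, due 62, tardiness 24
Late shipments: 6.

6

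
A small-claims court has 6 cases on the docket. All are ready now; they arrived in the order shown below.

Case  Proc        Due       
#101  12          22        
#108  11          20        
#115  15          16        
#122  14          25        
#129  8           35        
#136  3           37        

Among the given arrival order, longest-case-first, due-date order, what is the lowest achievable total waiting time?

185

FIFO (arrival order): #101 #108 #115 #122 #129 #136.
#101: waits 0, runs 0→12
#108: waits 12, runs 12→23
#115: waits 23, runs 23→38
#122: waits 38, runs 38→52
#129: waits 52, runs 52→60
#136: waits 60, runs 60→63
Sum = 0+12+23+38+52+60 = 185.
LPT (decreasing processing time): #115 #122 #101 #108 #129 #136.
#115: waits 0, runs 0→15
#122: waits 15, runs 15→29
#101: waits 29, runs 29→41
#108: waits 41, runs 41→52
#129: waits 52, runs 52→60
#136: waits 60, runs 60→63
Sum = 0+15+29+41+52+60 = 197.
EDD (increasing due date): #115 #108 #101 #122 #129 #136.
#115: waits 0, runs 0→15
#108: waits 15, runs 15→26
#101: waits 26, runs 26→38
#122: waits 38, runs 38→52
#129: waits 52, runs 52→60
#136: waits 60, runs 60→63
Sum = 0+15+26+38+52+60 = 191.
FIFO 185, LPT 197, EDD 191 → minimum 185.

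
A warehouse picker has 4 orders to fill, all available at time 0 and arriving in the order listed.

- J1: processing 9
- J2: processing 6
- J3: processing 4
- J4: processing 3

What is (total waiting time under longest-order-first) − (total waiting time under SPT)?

LPT (decreasing processing time): J1 J2 J3 J4.
J1: waits 0, runs 0→9
J2: waits 9, runs 9→15
J3: waits 15, runs 15→19
J4: waits 19, runs 19→22
Sum = 0+9+15+19 = 43.
SPT (increasing processing time): J4 J3 J2 J1.
J4: waits 0, runs 0→3
J3: waits 3, runs 3→7
J2: waits 7, runs 7→13
J1: waits 13, runs 13→22
Sum = 0+3+7+13 = 23.
Difference = 43 − 23 = 20.

20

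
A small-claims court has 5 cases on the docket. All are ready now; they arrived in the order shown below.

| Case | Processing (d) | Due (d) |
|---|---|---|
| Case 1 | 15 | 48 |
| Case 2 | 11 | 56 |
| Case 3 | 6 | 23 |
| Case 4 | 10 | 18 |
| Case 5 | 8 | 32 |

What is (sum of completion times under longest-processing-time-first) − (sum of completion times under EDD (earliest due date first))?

LPT (decreasing processing time): Case 1 Case 2 Case 4 Case 5 Case 3.
Case 1: 0→15
Case 2: 15→26
Case 4: 26→36
Case 5: 36→44
Case 3: 44→50
Sum = 15+26+36+44+50 = 171.
EDD (increasing due date): Case 4 Case 3 Case 5 Case 1 Case 2.
Case 4: 0→10
Case 3: 10→16
Case 5: 16→24
Case 1: 24→39
Case 2: 39→50
Sum = 10+16+24+39+50 = 139.
Difference = 171 − 139 = 32.

32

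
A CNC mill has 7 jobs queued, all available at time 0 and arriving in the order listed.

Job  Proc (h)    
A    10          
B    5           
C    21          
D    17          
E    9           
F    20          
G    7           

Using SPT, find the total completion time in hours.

SPT (increasing processing time): B G E A D F C.
B: 0→5
G: 5→12
E: 12→21
A: 21→31
D: 31→48
F: 48→68
C: 68→89
Sum = 5+12+21+31+48+68+89 = 274.

274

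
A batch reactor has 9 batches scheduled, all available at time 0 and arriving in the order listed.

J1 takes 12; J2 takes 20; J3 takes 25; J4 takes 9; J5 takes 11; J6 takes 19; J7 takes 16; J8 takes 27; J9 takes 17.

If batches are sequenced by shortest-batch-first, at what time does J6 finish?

84

SPT (increasing processing time): J4 J5 J1 J7 J9 J6 J2 J3 J8.
J4: 0→9
J5: 9→20
J1: 20→32
J7: 32→48
J9: 48→65
J6: 65→84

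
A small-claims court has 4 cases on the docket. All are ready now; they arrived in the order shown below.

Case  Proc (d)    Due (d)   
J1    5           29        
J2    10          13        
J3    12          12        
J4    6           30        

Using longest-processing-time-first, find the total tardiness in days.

13

LPT (decreasing processing time): J3 J2 J4 J1.
J3: 0→12, due 12, tardiness 0
J2: 12→22, due 13, tardiness 9
J4: 22→28, due 30, tardiness 0
J1: 28→33, due 29, tardiness 4
Sum = 0+9+0+4 = 13.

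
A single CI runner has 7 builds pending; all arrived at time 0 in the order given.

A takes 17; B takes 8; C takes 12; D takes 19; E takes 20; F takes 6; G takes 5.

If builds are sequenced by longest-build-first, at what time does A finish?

56

LPT (decreasing processing time): E D A C B F G.
E: 0→20
D: 20→39
A: 39→56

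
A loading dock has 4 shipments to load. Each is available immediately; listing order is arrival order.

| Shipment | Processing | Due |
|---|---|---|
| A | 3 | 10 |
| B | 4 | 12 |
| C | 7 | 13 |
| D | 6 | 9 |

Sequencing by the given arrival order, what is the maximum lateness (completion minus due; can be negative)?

11

FIFO (arrival order): A B C D.
A: 0→3, due 10, lateness -7
B: 3→7, due 12, lateness -5
C: 7→14, due 13, lateness 1
D: 14→20, due 9, lateness 11
Maximum = 11.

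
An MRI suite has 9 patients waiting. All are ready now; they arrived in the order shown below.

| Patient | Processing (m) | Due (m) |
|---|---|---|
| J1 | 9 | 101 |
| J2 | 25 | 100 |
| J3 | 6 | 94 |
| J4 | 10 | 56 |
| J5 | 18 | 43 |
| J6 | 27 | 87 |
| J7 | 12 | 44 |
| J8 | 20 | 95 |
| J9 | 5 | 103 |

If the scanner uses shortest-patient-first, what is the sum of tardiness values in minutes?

67

SPT (increasing processing time): J9 J3 J1 J4 J7 J5 J8 J2 J6.
J9: 0→5, due 103, tardiness 0
J3: 5→11, due 94, tardiness 0
J1: 11→20, due 101, tardiness 0
J4: 20→30, due 56, tardiness 0
J7: 30→42, due 44, tardiness 0
J5: 42→60, due 43, tardiness 17
J8: 60→80, due 95, tardiness 0
J2: 80→105, due 100, tardiness 5
J6: 105→132, due 87, tardiness 45
Sum = 0+0+0+0+0+17+0+5+45 = 67.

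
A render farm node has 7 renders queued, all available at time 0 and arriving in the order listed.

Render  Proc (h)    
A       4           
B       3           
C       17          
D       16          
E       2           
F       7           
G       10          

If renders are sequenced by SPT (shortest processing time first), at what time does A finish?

9

SPT (increasing processing time): E B A F G D C.
E: 0→2
B: 2→5
A: 5→9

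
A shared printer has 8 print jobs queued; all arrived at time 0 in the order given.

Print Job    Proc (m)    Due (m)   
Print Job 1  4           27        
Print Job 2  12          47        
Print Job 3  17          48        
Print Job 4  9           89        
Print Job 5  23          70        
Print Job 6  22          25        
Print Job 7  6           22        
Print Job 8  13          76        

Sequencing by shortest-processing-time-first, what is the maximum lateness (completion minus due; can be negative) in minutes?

SPT (increasing processing time): Print Job 1 Print Job 7 Print Job 4 Print Job 2 Print Job 8 Print Job 3 Print Job 6 Print Job 5.
Print Job 1: 0→4, due 27, lateness -23
Print Job 7: 4→10, due 22, lateness -12
Print Job 4: 10→19, due 89, lateness -70
Print Job 2: 19→31, due 47, lateness -16
Print Job 8: 31→44, due 76, lateness -32
Print Job 3: 44→61, due 48, lateness 13
Print Job 6: 61→83, due 25, lateness 58
Print Job 5: 83→106, due 70, lateness 36
Maximum = 58.

58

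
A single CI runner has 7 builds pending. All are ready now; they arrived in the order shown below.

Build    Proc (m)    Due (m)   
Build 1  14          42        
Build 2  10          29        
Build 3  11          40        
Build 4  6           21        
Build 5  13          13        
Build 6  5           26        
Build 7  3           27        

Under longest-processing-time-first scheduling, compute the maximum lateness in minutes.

35

LPT (decreasing processing time): Build 1 Build 5 Build 3 Build 2 Build 4 Build 6 Build 7.
Build 1: 0→14, due 42, lateness -28
Build 5: 14→27, due 13, lateness 14
Build 3: 27→38, due 40, lateness -2
Build 2: 38→48, due 29, lateness 19
Build 4: 48→54, due 21, lateness 33
Build 6: 54→59, due 26, lateness 33
Build 7: 59→62, due 27, lateness 35
Maximum = 35.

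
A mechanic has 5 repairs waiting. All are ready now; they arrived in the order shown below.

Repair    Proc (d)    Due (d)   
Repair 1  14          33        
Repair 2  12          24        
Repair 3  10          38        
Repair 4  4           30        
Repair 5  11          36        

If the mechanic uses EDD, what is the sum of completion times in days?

150

EDD (increasing due date): Repair 2 Repair 4 Repair 1 Repair 5 Repair 3.
Repair 2: 0→12
Repair 4: 12→16
Repair 1: 16→30
Repair 5: 30→41
Repair 3: 41→51
Sum = 12+16+30+41+51 = 150.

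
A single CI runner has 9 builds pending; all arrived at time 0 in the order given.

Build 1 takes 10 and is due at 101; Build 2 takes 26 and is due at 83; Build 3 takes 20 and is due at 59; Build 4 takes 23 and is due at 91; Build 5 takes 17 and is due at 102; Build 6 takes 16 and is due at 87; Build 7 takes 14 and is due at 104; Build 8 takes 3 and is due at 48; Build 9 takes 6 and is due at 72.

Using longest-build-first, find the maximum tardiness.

87

LPT (decreasing processing time): Build 2 Build 4 Build 3 Build 5 Build 6 Build 7 Build 1 Build 9 Build 8.
Build 2: 0→26, due 83, tardiness 0
Build 4: 26→49, due 91, tardiness 0
Build 3: 49→69, due 59, tardiness 10
Build 5: 69→86, due 102, tardiness 0
Build 6: 86→102, due 87, tardiness 15
Build 7: 102→116, due 104, tardiness 12
Build 1: 116→126, due 101, tardiness 25
Build 9: 126→132, due 72, tardiness 60
Build 8: 132→135, due 48, tardiness 87
Maximum = 87.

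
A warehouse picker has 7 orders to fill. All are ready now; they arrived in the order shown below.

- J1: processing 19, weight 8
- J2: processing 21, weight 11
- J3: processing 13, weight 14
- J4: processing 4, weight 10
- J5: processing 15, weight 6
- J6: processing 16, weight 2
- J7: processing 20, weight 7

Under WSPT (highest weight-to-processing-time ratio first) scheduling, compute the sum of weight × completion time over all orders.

2444

WSPT (decreasing weight/processing-time ratio): J4 J3 J2 J1 J5 J7 J6.
J4: finishes 4, weight 10, w·C = 40
J3: finishes 17, weight 14, w·C = 238
J2: finishes 38, weight 11, w·C = 418
J1: finishes 57, weight 8, w·C = 456
J5: finishes 72, weight 6, w·C = 432
J7: finishes 92, weight 7, w·C = 644
J6: finishes 108, weight 2, w·C = 216
Sum = 40+238+418+456+432+644+216 = 2444.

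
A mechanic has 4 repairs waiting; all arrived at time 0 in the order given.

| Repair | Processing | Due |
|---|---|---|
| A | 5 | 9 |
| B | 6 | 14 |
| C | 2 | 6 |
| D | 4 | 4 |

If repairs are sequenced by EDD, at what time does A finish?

EDD (increasing due date): D C A B.
D: 0→4
C: 4→6
A: 6→11

11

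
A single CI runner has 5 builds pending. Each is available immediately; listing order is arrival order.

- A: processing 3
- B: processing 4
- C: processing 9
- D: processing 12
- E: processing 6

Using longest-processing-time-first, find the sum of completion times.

125

LPT (decreasing processing time): D C E B A.
D: 0→12
C: 12→21
E: 21→27
B: 27→31
A: 31→34
Sum = 12+21+27+31+34 = 125.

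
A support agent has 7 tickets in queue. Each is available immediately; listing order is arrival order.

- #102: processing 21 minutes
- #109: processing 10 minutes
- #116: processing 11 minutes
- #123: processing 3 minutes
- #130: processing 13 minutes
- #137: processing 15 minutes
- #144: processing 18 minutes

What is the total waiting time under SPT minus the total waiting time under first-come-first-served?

SPT (increasing processing time): #123 #109 #116 #130 #137 #144 #102.
#123: waits 0, runs 0→3
#109: waits 3, runs 3→13
#116: waits 13, runs 13→24
#130: waits 24, runs 24→37
#137: waits 37, runs 37→52
#144: waits 52, runs 52→70
#102: waits 70, runs 70→91
Sum = 0+3+13+24+37+52+70 = 199.
FIFO (arrival order): #102 #109 #116 #123 #130 #137 #144.
#102: waits 0, runs 0→21
#109: waits 21, runs 21→31
#116: waits 31, runs 31→42
#123: waits 42, runs 42→45
#130: waits 45, runs 45→58
#137: waits 58, runs 58→73
#144: waits 73, runs 73→91
Sum = 0+21+31+42+45+58+73 = 270.
Difference = 199 − 270 = -71.

-71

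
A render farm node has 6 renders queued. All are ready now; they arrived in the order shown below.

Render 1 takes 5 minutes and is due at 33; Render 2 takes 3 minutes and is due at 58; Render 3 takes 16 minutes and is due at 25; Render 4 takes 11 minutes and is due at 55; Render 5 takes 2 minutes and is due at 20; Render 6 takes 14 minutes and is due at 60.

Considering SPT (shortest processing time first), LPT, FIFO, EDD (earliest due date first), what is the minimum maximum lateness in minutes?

SPT (increasing processing time): Render 5 Render 2 Render 1 Render 4 Render 6 Render 3.
Render 5: 0→2, due 20, lateness -18
Render 2: 2→5, due 58, lateness -53
Render 1: 5→10, due 33, lateness -23
Render 4: 10→21, due 55, lateness -34
Render 6: 21→35, due 60, lateness -25
Render 3: 35→51, due 25, lateness 26
Maximum = 26.
LPT (decreasing processing time): Render 3 Render 6 Render 4 Render 1 Render 2 Render 5.
Render 3: 0→16, due 25, lateness -9
Render 6: 16→30, due 60, lateness -30
Render 4: 30→41, due 55, lateness -14
Render 1: 41→46, due 33, lateness 13
Render 2: 46→49, due 58, lateness -9
Render 5: 49→51, due 20, lateness 31
Maximum = 31.
FIFO (arrival order): Render 1 Render 2 Render 3 Render 4 Render 5 Render 6.
Render 1: 0→5, due 33, lateness -28
Render 2: 5→8, due 58, lateness -50
Render 3: 8→24, due 25, lateness -1
Render 4: 24→35, due 55, lateness -20
Render 5: 35→37, due 20, lateness 17
Render 6: 37→51, due 60, lateness -9
Maximum = 17.
EDD (increasing due date): Render 5 Render 3 Render 1 Render 4 Render 2 Render 6.
Render 5: 0→2, due 20, lateness -18
Render 3: 2→18, due 25, lateness -7
Render 1: 18→23, due 33, lateness -10
Render 4: 23→34, due 55, lateness -21
Render 2: 34→37, due 58, lateness -21
Render 6: 37→51, due 60, lateness -9
Maximum = -7.
SPT 26, LPT 31, FIFO 17, EDD -7 → minimum -7.

-7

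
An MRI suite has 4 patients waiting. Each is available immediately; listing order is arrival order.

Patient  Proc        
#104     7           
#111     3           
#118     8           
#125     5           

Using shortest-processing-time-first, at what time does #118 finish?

23

SPT (increasing processing time): #111 #125 #104 #118.
#111: 0→3
#125: 3→8
#104: 8→15
#118: 15→23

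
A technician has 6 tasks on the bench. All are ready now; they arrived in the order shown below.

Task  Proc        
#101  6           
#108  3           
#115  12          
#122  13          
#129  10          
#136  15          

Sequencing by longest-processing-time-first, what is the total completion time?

248

LPT (decreasing processing time): #136 #122 #115 #129 #101 #108.
#136: 0→15
#122: 15→28
#115: 28→40
#129: 40→50
#101: 50→56
#108: 56→59
Sum = 15+28+40+50+56+59 = 248.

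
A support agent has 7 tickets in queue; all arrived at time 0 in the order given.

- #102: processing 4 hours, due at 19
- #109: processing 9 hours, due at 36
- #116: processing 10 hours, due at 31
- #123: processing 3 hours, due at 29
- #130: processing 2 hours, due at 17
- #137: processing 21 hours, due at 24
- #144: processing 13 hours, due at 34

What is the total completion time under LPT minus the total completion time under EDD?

111

LPT (decreasing processing time): #137 #144 #116 #109 #102 #123 #130.
#137: 0→21
#144: 21→34
#116: 34→44
#109: 44→53
#102: 53→57
#123: 57→60
#130: 60→62
Sum = 21+34+44+53+57+60+62 = 331.
EDD (increasing due date): #130 #102 #137 #123 #116 #144 #109.
#130: 0→2
#102: 2→6
#137: 6→27
#123: 27→30
#116: 30→40
#144: 40→53
#109: 53→62
Sum = 2+6+27+30+40+53+62 = 220.
Difference = 331 − 220 = 111.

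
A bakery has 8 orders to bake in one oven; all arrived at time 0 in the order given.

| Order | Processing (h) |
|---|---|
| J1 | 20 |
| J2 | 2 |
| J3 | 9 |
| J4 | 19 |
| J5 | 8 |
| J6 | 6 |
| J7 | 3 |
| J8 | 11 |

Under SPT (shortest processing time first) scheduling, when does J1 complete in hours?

78

SPT (increasing processing time): J2 J7 J6 J5 J3 J8 J4 J1.
J2: 0→2
J7: 2→5
J6: 5→11
J5: 11→19
J3: 19→28
J8: 28→39
J4: 39→58
J1: 58→78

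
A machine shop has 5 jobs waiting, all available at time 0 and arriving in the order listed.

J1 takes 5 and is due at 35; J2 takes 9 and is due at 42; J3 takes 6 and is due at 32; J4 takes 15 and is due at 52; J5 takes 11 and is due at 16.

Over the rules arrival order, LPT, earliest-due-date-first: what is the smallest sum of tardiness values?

0

FIFO (arrival order): J1 J2 J3 J4 J5.
J1: 0→5, due 35, tardiness 0
J2: 5→14, due 42, tardiness 0
J3: 14→20, due 32, tardiness 0
J4: 20→35, due 52, tardiness 0
J5: 35→46, due 16, tardiness 30
Sum = 0+0+0+0+30 = 30.
LPT (decreasing processing time): J4 J5 J2 J3 J1.
J4: 0→15, due 52, tardiness 0
J5: 15→26, due 16, tardiness 10
J2: 26→35, due 42, tardiness 0
J3: 35→41, due 32, tardiness 9
J1: 41→46, due 35, tardiness 11
Sum = 0+10+0+9+11 = 30.
EDD (increasing due date): J5 J3 J1 J2 J4.
J5: 0→11, due 16, tardiness 0
J3: 11→17, due 32, tardiness 0
J1: 17→22, due 35, tardiness 0
J2: 22→31, due 42, tardiness 0
J4: 31→46, due 52, tardiness 0
Sum = 0+0+0+0+0 = 0.
FIFO 30, LPT 30, EDD 0 → minimum 0.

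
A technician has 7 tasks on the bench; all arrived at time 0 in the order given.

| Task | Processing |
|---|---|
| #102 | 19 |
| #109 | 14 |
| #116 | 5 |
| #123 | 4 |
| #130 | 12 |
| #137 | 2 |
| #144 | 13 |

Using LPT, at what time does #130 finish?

LPT (decreasing processing time): #102 #109 #144 #130 #116 #123 #137.
#102: 0→19
#109: 19→33
#144: 33→46
#130: 46→58

58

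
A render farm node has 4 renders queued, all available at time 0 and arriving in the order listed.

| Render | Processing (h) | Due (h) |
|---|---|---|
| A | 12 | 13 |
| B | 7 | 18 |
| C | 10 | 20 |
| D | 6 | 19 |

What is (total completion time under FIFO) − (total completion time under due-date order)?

4

FIFO (arrival order): A B C D.
A: 0→12
B: 12→19
C: 19→29
D: 29→35
Sum = 12+19+29+35 = 95.
EDD (increasing due date): A B D C.
A: 0→12
B: 12→19
D: 19→25
C: 25→35
Sum = 12+19+25+35 = 91.
Difference = 95 − 91 = 4.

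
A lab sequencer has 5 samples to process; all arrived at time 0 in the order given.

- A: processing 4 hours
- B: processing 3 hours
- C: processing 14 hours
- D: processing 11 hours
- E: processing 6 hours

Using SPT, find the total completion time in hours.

SPT (increasing processing time): B A E D C.
B: 0→3
A: 3→7
E: 7→13
D: 13→24
C: 24→38
Sum = 3+7+13+24+38 = 85.

85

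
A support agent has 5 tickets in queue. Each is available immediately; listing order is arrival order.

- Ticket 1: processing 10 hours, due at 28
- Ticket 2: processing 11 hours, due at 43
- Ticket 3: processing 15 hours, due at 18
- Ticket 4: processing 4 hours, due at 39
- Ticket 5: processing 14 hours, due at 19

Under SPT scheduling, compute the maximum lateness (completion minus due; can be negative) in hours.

SPT (increasing processing time): Ticket 4 Ticket 1 Ticket 2 Ticket 5 Ticket 3.
Ticket 4: 0→4, due 39, lateness -35
Ticket 1: 4→14, due 28, lateness -14
Ticket 2: 14→25, due 43, lateness -18
Ticket 5: 25→39, due 19, lateness 20
Ticket 3: 39→54, due 18, lateness 36
Maximum = 36.

36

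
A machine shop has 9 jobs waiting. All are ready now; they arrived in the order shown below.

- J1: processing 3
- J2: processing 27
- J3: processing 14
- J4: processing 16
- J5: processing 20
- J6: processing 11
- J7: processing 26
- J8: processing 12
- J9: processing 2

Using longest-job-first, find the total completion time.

LPT (decreasing processing time): J2 J7 J5 J4 J3 J8 J6 J1 J9.
J2: 0→27
J7: 27→53
J5: 53→73
J4: 73→89
J3: 89→103
J8: 103→115
J6: 115→126
J1: 126→129
J9: 129→131
Sum = 27+53+73+89+103+115+126+129+131 = 846.

846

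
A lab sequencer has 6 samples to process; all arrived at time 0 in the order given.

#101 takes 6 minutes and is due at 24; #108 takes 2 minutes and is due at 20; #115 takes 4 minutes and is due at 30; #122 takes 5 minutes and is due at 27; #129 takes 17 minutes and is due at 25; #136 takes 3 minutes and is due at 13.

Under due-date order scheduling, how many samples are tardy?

3

EDD (increasing due date): #136 #108 #101 #129 #122 #115.
#136: 0→3, due 13, tardiness 0
#108: 3→5, due 20, tardiness 0
#101: 5→11, due 24, tardiness 0
#129: 11→28, due 25, tardiness 3
#122: 28→33, due 27, tardiness 6
#115: 33→37, due 30, tardiness 7
Late samples: 3.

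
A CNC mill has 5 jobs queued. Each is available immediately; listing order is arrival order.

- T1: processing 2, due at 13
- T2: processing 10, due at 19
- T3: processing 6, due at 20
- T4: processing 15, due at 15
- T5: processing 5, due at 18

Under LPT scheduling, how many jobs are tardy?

4

LPT (decreasing processing time): T4 T2 T3 T5 T1.
T4: 0→15, due 15, tardiness 0
T2: 15→25, due 19, tardiness 6
T3: 25→31, due 20, tardiness 11
T5: 31→36, due 18, tardiness 18
T1: 36→38, due 13, tardiness 25
Late jobs: 4.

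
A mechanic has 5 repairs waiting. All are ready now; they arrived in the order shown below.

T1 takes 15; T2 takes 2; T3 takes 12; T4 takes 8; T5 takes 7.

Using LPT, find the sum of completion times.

LPT (decreasing processing time): T1 T3 T4 T5 T2.
T1: 0→15
T3: 15→27
T4: 27→35
T5: 35→42
T2: 42→44
Sum = 15+27+35+42+44 = 163.

163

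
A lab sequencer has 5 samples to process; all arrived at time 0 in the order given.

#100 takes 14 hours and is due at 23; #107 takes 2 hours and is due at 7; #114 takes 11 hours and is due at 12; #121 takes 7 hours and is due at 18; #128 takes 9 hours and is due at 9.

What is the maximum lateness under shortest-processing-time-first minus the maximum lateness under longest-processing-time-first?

SPT (increasing processing time): #107 #121 #128 #114 #100.
#107: 0→2, due 7, lateness -5
#121: 2→9, due 18, lateness -9
#128: 9→18, due 9, lateness 9
#114: 18→29, due 12, lateness 17
#100: 29→43, due 23, lateness 20
Maximum = 20.
LPT (decreasing processing time): #100 #114 #128 #121 #107.
#100: 0→14, due 23, lateness -9
#114: 14→25, due 12, lateness 13
#128: 25→34, due 9, lateness 25
#121: 34→41, due 18, lateness 23
#107: 41→43, due 7, lateness 36
Maximum = 36.
Difference = 20 − 36 = -16.

-16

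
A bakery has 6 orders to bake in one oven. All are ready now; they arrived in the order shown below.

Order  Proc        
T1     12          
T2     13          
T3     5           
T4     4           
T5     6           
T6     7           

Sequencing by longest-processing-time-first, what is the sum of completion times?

198

LPT (decreasing processing time): T2 T1 T6 T5 T3 T4.
T2: 0→13
T1: 13→25
T6: 25→32
T5: 32→38
T3: 38→43
T4: 43→47
Sum = 13+25+32+38+43+47 = 198.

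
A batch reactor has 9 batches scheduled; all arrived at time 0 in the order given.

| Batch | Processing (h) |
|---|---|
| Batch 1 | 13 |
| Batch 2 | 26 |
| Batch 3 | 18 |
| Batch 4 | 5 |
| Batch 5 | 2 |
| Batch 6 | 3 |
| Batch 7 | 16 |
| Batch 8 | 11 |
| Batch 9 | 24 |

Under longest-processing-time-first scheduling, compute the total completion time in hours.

LPT (decreasing processing time): Batch 2 Batch 9 Batch 3 Batch 7 Batch 1 Batch 8 Batch 4 Batch 6 Batch 5.
Batch 2: 0→26
Batch 9: 26→50
Batch 3: 50→68
Batch 7: 68→84
Batch 1: 84→97
Batch 8: 97→108
Batch 4: 108→113
Batch 6: 113→116
Batch 5: 116→118
Sum = 26+50+68+84+97+108+113+116+118 = 780.

780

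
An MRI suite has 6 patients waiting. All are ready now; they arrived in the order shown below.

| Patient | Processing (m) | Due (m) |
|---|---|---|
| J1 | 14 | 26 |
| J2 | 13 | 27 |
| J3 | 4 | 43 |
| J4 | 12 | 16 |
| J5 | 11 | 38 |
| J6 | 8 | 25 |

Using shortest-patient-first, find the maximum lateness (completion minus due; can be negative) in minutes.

36

SPT (increasing processing time): J3 J6 J5 J4 J2 J1.
J3: 0→4, due 43, lateness -39
J6: 4→12, due 25, lateness -13
J5: 12→23, due 38, lateness -15
J4: 23→35, due 16, lateness 19
J2: 35→48, due 27, lateness 21
J1: 48→62, due 26, lateness 36
Maximum = 36.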